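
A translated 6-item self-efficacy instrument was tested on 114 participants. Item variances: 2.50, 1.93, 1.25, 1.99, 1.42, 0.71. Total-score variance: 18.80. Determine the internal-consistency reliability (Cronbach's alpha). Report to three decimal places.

ΣVar(i) = 2.50 + 1.93 + 1.25 + 1.99 + 1.42 + 0.71 = 9.80
α = (k/(k−1))·(1 − ΣVar(i)/σ²_total) = (6/5)·(1 − 9.80/18.80) = 0.574

Cronbach's alpha = 0.574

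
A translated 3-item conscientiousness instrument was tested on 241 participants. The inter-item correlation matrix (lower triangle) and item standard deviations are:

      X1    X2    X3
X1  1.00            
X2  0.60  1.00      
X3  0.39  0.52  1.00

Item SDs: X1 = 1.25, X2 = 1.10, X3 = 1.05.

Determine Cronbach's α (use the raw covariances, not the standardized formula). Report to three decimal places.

Σσ²ᵢ = 1.25² + 1.10² + 1.05² = 3.8750
Covariances σ_ij = r_ij · s_i · s_j:
  σ(X1,X2) = 0.60 × 1.25 × 1.10 = 0.8250
  σ(X1,X3) = 0.39 × 1.25 × 1.05 = 0.5119
  σ(X2,X3) = 0.52 × 1.10 × 1.05 = 0.6006
σ²_T = Σσ²ᵢ + 2·Σσ_ij = 3.8750 + 2 × 1.9375 = 7.7500
α = (3/2)·(1 − 3.8750/7.7500) = 0.750

Cronbach's α = 0.750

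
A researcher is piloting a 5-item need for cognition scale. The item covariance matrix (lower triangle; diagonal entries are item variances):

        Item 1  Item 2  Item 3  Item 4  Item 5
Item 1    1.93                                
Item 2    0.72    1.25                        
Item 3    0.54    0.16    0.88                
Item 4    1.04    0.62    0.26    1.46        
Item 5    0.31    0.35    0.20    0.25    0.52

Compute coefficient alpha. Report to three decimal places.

coefficient alpha = 0.745

Σσ²ᵢ = 1.93 + 1.25 + 0.88 + 1.46 + 0.52 = 6.04
Sum of off-diagonal covariances = 4.45
Var(T) = 6.04 + 2 × 4.45 = 14.94
α = (k/(k−1))·(1 − Σσ²ᵢ/Var(T)) = (5/4)·(1 − 6.04/14.94) = 0.745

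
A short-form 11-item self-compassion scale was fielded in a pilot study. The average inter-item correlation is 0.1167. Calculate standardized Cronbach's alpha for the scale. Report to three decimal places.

α = 0.592

Standardized α = k·r̄ / (1 + (k−1)·r̄) = 11 × 0.1167 / (1 + 10 × 0.1167)
  = 1.2837 / 2.1670 = 0.592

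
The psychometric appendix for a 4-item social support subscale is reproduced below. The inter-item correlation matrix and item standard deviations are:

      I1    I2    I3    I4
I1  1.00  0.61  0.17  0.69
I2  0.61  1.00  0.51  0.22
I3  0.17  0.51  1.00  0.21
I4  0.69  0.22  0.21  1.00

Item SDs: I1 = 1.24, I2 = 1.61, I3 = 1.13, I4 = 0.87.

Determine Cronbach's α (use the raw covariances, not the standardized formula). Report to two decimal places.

Σσ²ᵢ = 1.24² + 1.61² + 1.13² + 0.87² = 6.1635
Covariances σ_ij = r_ij · s_i · s_j:
  σ(I1,I2) = 0.61 × 1.24 × 1.61 = 1.2178
  σ(I1,I3) = 0.17 × 1.24 × 1.13 = 0.2382
  σ(I1,I4) = 0.69 × 1.24 × 0.87 = 0.7444
  σ(I2,I3) = 0.51 × 1.61 × 1.13 = 0.9278
  σ(I2,I4) = 0.22 × 1.61 × 0.87 = 0.3082
  σ(I3,I4) = 0.21 × 1.13 × 0.87 = 0.2065
σ²_T = Σσ²ᵢ + 2·Σσ_ij = 6.1635 + 2 × 3.6429 = 13.4493
α = (4/3)·(1 − 6.1635/13.4493) = 0.72

α = 0.72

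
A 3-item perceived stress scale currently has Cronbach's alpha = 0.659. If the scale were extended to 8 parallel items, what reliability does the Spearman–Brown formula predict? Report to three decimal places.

Length factor m = 8/3 = 2.6667
α' = m·α / (1 + (m−1)·α)
   = 8/3 × 0.659 / (1 + (8/3 − 1) × 0.659)
   = 1.7573 / 2.0983 = 0.837

predicted reliability = 0.837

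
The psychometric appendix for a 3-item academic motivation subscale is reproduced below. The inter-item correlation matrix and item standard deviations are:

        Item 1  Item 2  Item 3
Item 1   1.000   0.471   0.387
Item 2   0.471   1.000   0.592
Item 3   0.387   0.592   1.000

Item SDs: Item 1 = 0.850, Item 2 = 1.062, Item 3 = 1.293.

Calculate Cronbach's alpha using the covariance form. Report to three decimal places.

α = 0.729

Σσ²ᵢ = 0.850² + 1.062² + 1.293² = 3.5222
Covariances σ_ij = r_ij · s_i · s_j:
  σ(Item 1,Item 2) = 0.471 × 0.850 × 1.062 = 0.4252
  σ(Item 1,Item 3) = 0.387 × 0.850 × 1.293 = 0.4253
  σ(Item 2,Item 3) = 0.592 × 1.062 × 1.293 = 0.8129
σ²_T = Σσ²ᵢ + 2·Σσ_ij = 3.5222 + 2 × 1.6634 = 6.8490
α = (3/2)·(1 − 3.5222/6.8490) = 0.729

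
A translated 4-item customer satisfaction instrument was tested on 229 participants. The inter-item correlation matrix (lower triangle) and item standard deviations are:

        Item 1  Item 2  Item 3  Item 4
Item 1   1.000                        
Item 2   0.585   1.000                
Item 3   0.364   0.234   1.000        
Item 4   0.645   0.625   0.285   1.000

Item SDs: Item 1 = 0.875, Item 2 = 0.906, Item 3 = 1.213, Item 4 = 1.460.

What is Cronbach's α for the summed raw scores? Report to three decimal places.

Σσ²ᵢ = 0.875² + 0.906² + 1.213² + 1.460² = 5.1894
Covariances σ_ij = r_ij · s_i · s_j:
  σ(Item 1,Item 2) = 0.585 × 0.875 × 0.906 = 0.4638
  σ(Item 1,Item 3) = 0.364 × 0.875 × 1.213 = 0.3863
  σ(Item 1,Item 4) = 0.645 × 0.875 × 1.460 = 0.8240
  σ(Item 2,Item 3) = 0.234 × 0.906 × 1.213 = 0.2572
  σ(Item 2,Item 4) = 0.625 × 0.906 × 1.460 = 0.8267
  σ(Item 3,Item 4) = 0.285 × 1.213 × 1.460 = 0.5047
σ²_T = Σσ²ᵢ + 2·Σσ_ij = 5.1894 + 2 × 3.2627 = 11.7148
α = (4/3)·(1 − 5.1894/11.7148) = 0.743

α = 0.743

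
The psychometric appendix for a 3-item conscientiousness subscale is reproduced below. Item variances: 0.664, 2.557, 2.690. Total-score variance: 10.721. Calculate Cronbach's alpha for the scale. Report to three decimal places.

sum of item variances = 0.664 + 2.557 + 2.690 = 5.911
α = (k/(k−1))·(1 − sum of item variances/σ²_total) = (3/2)·(1 − 5.911/10.721) = 0.673

Cronbach's alpha = 0.673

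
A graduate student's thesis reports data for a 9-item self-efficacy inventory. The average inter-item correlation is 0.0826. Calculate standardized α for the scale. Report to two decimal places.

α = 0.45

Standardized α = k·r̄ / (1 + (k−1)·r̄) = 9 × 0.0826 / (1 + 8 × 0.0826)
  = 0.7434 / 1.6608 = 0.45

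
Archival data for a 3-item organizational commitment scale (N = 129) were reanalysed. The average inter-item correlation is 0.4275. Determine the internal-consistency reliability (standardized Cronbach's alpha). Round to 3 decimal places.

standardized Cronbach's alpha = 0.691

Standardized α = k·r̄ / (1 + (k−1)·r̄) = 3 × 0.4275 / (1 + 2 × 0.4275)
  = 1.2825 / 1.8550 = 0.691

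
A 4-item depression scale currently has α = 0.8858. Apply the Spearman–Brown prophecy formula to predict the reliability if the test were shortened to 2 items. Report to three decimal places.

Length factor m = 2/4 = 0.5000
α' = m·α / (1 − (1−m)·α)
   = 2/4 × 0.8858 / (1 − (1 − 2/4) × 0.8858)
   = 0.4429 / 0.5571 = 0.795

predicted reliability = 0.795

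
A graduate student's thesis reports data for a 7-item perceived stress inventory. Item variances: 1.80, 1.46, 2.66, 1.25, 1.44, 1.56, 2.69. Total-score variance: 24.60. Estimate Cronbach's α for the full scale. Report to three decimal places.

α = 0.557

sum of item variances = 1.80 + 1.46 + 2.66 + 1.25 + 1.44 + 1.56 + 2.69 = 12.86
α = (k/(k−1))·(1 − sum of item variances/total variance) = (7/6)·(1 − 12.86/24.60) = 0.557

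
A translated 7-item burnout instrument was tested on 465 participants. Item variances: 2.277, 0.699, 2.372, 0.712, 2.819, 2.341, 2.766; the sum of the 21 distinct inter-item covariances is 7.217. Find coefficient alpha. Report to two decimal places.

coefficient alpha = 0.59

Σσ²ᵢ = 2.277 + 0.699 + 2.372 + 0.712 + 2.819 + 2.341 + 2.766 = 13.986
Sum of distinct covariances = 7.217
σ²_total = Σσ²ᵢ + 2·Σcov = 13.986 + 2 × 7.217 = 28.420
α = (7/6)·(1 − 13.986/28.420) = 0.59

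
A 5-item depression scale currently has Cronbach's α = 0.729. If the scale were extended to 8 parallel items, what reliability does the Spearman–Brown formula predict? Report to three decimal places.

predicted reliability = 0.811

Length factor m = 8/5 = 1.6000
α' = m·α / (1 + (m−1)·α)
   = 8/5 × 0.729 / (1 + (8/5 − 1) × 0.729)
   = 1.1664 / 1.4374 = 0.811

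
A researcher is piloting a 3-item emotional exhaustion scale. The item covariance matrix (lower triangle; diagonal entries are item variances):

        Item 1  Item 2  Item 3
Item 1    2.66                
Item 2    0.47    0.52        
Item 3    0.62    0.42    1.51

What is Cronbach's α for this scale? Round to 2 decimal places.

Σσᵢ² = 2.66 + 0.52 + 1.51 = 4.69
Sum of the distinct covariances = 1.51
σ²_T = 4.69 + 2 × 1.51 = 7.71
α = (k/(k−1))·(1 − Σσᵢ²/σ²_T) = (3/2)·(1 − 4.69/7.71) = 0.59

α = 0.59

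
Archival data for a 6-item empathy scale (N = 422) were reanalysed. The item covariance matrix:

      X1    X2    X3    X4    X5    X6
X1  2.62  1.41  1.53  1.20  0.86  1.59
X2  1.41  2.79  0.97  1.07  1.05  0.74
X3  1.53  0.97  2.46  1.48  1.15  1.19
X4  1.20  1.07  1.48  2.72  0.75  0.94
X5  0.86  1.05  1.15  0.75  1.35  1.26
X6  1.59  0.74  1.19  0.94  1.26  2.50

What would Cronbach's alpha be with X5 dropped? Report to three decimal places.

Remaining items: X1, X2, X3, X4, X6 (k = 5).
ΣVar(i) = 2.62 + 2.79 + 2.46 + 2.72 + 2.50 = 13.09
total variance = 13.09 + 2 × 12.12 = 37.33
α (item deleted) = (5/4)·(1 − 13.09/37.33) = 0.812

Cronbach's alpha = 0.812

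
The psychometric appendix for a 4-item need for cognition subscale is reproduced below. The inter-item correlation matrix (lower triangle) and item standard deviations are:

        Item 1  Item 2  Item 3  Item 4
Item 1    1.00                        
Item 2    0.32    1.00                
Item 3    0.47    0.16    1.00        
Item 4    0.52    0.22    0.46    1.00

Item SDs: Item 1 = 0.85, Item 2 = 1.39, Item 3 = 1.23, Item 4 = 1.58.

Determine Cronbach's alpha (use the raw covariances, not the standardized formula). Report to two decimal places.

Cronbach's alpha = 0.66

Σσ²ᵢ = 0.85² + 1.39² + 1.23² + 1.58² = 6.6639
Covariances σ_ij = r_ij · s_i · s_j:
  σ(Item 1,Item 2) = 0.32 × 0.85 × 1.39 = 0.3781
  σ(Item 1,Item 3) = 0.47 × 0.85 × 1.23 = 0.4914
  σ(Item 1,Item 4) = 0.52 × 0.85 × 1.58 = 0.6984
  σ(Item 2,Item 3) = 0.16 × 1.39 × 1.23 = 0.2736
  σ(Item 2,Item 4) = 0.22 × 1.39 × 1.58 = 0.4832
  σ(Item 3,Item 4) = 0.46 × 1.23 × 1.58 = 0.8940
σ²_T = Σσ²ᵢ + 2·Σσ_ij = 6.6639 + 2 × 3.2187 = 13.1013
α = (4/3)·(1 − 6.6639/13.1013) = 0.66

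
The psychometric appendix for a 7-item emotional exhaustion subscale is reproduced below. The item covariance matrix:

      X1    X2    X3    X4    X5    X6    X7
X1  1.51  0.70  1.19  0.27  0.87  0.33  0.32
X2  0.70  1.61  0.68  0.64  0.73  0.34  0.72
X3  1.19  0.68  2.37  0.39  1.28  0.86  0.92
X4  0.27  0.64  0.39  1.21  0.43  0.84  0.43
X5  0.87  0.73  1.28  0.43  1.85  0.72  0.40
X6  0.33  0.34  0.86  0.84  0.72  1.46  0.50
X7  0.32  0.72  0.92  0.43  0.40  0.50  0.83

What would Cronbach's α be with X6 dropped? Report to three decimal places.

Cronbach's α = 0.816

Remaining items: X1, X2, X3, X4, X5, X7 (k = 6).
sum of item variances = 1.51 + 1.61 + 2.37 + 1.21 + 1.85 + 0.83 = 9.38
σ²_T = 9.38 + 2 × 9.97 = 29.32
α (item deleted) = (6/5)·(1 − 9.38/29.32) = 0.816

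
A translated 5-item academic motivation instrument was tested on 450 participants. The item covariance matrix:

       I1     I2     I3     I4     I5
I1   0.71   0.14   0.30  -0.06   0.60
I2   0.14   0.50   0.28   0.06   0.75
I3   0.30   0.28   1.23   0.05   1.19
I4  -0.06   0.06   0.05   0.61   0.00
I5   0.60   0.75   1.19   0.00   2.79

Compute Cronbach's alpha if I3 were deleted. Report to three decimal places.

Remaining items: I1, I2, I4, I5 (k = 4).
Σσ²ᵢ = 0.71 + 0.50 + 0.61 + 2.79 = 4.61
σ²_total = 4.61 + 2 × 1.49 = 7.59
α (item deleted) = (4/3)·(1 − 4.61/7.59) = 0.523

α = 0.523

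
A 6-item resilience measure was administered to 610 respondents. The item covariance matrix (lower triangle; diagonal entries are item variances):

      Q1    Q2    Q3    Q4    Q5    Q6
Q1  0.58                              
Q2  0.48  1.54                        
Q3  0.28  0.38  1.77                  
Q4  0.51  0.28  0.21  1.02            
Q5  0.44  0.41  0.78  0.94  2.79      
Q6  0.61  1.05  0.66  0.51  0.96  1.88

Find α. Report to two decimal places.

ΣVar(i) = 0.58 + 1.54 + 1.77 + 1.02 + 2.79 + 1.88 = 9.58
Σ_{i<j} σ_ij = 8.50
Var(T) = 9.58 + 2 × 8.50 = 26.58
α = (k/(k−1))·(1 − ΣVar(i)/Var(T)) = (6/5)·(1 − 9.58/26.58) = 0.77

α = 0.77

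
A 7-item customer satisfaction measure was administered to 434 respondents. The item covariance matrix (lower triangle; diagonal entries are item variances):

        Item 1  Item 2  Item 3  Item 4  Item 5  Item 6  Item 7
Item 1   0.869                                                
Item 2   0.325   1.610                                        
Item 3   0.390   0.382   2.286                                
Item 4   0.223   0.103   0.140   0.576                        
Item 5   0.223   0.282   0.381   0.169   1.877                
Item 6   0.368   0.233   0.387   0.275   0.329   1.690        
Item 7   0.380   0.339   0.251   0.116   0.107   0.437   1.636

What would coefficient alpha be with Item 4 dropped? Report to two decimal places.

α = 0.59

Remaining items: Item 1, Item 2, Item 3, Item 5, Item 6, Item 7 (k = 6).
Σσ²ᵢ = 0.869 + 1.610 + 2.286 + 1.877 + 1.690 + 1.636 = 9.968
Var(T) = 9.968 + 2 × 4.814 = 19.596
α (item deleted) = (6/5)·(1 − 9.968/19.596) = 0.59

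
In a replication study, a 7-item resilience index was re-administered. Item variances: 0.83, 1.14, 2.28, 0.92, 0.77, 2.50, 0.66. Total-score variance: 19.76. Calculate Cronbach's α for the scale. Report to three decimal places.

Σσᵢ² = 0.83 + 1.14 + 2.28 + 0.92 + 0.77 + 2.50 + 0.66 = 9.10
α = (k/(k−1))·(1 − Σσᵢ²/σ²_T) = (7/6)·(1 − 9.10/19.76) = 0.629

α = 0.629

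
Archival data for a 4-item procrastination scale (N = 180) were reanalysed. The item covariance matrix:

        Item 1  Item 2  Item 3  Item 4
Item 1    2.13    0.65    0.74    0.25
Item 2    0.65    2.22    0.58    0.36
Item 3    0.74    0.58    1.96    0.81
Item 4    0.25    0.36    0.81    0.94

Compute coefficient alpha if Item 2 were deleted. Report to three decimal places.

coefficient alpha = 0.626

Remaining items: Item 1, Item 3, Item 4 (k = 3).
ΣVar(i) = 2.13 + 1.96 + 0.94 = 5.03
Var(T) = 5.03 + 2 × 1.80 = 8.63
α (item deleted) = (3/2)·(1 − 5.03/8.63) = 0.626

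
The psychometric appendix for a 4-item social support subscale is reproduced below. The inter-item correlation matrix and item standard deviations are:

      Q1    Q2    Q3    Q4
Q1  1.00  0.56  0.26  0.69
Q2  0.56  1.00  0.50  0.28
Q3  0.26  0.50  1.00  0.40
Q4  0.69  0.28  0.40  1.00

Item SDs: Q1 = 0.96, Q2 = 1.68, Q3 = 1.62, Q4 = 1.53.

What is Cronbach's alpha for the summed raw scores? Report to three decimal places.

α = 0.738

Σσ²ᵢ = 0.96² + 1.68² + 1.62² + 1.53² = 8.7093
Covariances σ_ij = r_ij · s_i · s_j:
  σ(Q1,Q2) = 0.56 × 0.96 × 1.68 = 0.9032
  σ(Q1,Q3) = 0.26 × 0.96 × 1.62 = 0.4044
  σ(Q1,Q4) = 0.69 × 0.96 × 1.53 = 1.0135
  σ(Q2,Q3) = 0.50 × 1.68 × 1.62 = 1.3608
  σ(Q2,Q4) = 0.28 × 1.68 × 1.53 = 0.7197
  σ(Q3,Q4) = 0.40 × 1.62 × 1.53 = 0.9914
σ²_T = Σσ²ᵢ + 2·Σσ_ij = 8.7093 + 2 × 5.3930 = 19.4953
α = (4/3)·(1 − 8.7093/19.4953) = 0.738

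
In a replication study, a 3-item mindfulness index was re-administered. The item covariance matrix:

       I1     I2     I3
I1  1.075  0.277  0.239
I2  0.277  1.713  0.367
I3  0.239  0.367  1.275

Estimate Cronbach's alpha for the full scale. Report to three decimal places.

Σσ²ᵢ = 1.075 + 1.713 + 1.275 = 4.063
Σ_{i<j} σ_ij = 0.883
Var(T) = 4.063 + 2 × 0.883 = 5.829
α = (k/(k−1))·(1 − Σσ²ᵢ/Var(T)) = (3/2)·(1 − 4.063/5.829) = 0.454

α = 0.454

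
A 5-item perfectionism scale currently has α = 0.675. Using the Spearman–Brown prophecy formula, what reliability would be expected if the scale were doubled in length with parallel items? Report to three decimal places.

predicted reliability = 0.806

Length factor m = 2
α' = m·α / (1 + (m−1)·α)
   = 2 × 0.675 / (1 + (2 − 1) × 0.675)
   = 1.3500 / 1.6750 = 0.806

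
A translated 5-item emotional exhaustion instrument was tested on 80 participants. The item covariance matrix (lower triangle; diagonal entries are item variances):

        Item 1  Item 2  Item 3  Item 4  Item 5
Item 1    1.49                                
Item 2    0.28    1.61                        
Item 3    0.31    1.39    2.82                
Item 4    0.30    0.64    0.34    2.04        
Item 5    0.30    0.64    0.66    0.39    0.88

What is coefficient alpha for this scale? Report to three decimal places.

coefficient alpha = 0.679

sum of item variances = 1.49 + 1.61 + 2.82 + 2.04 + 0.88 = 8.84
Σ_{i<j} σ_ij = 5.25
Var(T) = 8.84 + 2 × 5.25 = 19.34
α = (k/(k−1))·(1 − sum of item variances/Var(T)) = (5/4)·(1 − 8.84/19.34) = 0.679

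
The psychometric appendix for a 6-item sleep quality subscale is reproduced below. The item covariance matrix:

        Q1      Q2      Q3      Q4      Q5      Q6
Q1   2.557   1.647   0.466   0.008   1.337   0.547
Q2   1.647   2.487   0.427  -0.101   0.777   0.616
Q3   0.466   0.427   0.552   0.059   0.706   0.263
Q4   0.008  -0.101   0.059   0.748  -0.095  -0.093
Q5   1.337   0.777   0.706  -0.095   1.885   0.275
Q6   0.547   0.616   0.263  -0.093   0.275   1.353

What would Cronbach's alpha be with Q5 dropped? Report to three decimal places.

Cronbach's alpha = 0.624

Remaining items: Q1, Q2, Q3, Q4, Q6 (k = 5).
Σσ²ᵢ = 2.557 + 2.487 + 0.552 + 0.748 + 1.353 = 7.697
Var(T) = 7.697 + 2 × 3.839 = 15.375
α (item deleted) = (5/4)·(1 − 7.697/15.375) = 0.624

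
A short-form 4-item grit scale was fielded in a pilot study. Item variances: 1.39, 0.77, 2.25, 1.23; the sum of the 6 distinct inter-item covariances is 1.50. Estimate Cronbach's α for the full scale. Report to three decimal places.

α = 0.463

ΣVar(i) = 1.39 + 0.77 + 2.25 + 1.23 = 5.64
Sum of distinct covariances = 1.50
σ²_total = ΣVar(i) + 2·Σcov = 5.64 + 2 × 1.50 = 8.64
α = (4/3)·(1 − 5.64/8.64) = 0.463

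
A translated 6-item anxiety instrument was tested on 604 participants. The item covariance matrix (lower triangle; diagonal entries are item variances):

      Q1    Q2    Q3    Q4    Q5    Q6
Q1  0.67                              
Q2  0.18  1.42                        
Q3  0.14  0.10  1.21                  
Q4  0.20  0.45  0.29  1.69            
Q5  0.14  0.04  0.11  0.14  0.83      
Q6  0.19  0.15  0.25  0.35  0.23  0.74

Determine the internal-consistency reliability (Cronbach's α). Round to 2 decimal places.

Σσ²ᵢ = 0.67 + 1.42 + 1.21 + 1.69 + 0.83 + 0.74 = 6.56
Sum of off-diagonal covariances = 2.96
total variance = 6.56 + 2 × 2.96 = 12.48
α = (k/(k−1))·(1 − Σσ²ᵢ/total variance) = (6/5)·(1 − 6.56/12.48) = 0.57

Cronbach's α = 0.57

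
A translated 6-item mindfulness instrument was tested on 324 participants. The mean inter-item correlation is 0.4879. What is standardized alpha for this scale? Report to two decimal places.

α = 0.85

Standardized α = k·r̄ / (1 + (k−1)·r̄) = 6 × 0.4879 / (1 + 5 × 0.4879)
  = 2.9274 / 3.4395 = 0.85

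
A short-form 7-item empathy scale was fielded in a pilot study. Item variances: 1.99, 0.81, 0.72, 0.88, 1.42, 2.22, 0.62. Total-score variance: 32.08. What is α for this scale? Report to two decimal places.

α = 0.85

Σσᵢ² = 1.99 + 0.81 + 0.72 + 0.88 + 1.42 + 2.22 + 0.62 = 8.66
α = (k/(k−1))·(1 − Σσᵢ²/σ²_total) = (7/6)·(1 − 8.66/32.08) = 0.85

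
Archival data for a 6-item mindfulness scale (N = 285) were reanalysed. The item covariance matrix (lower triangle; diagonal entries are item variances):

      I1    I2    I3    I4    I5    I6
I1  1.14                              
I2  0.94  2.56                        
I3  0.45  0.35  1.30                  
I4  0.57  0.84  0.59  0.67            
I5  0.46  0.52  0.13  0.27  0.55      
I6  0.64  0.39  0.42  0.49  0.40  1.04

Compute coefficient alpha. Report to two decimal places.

α = 0.81

sum of item variances = 1.14 + 2.56 + 1.30 + 0.67 + 0.55 + 1.04 = 7.26
Sum of off-diagonal covariances = 7.46
σ²_total = 7.26 + 2 × 7.46 = 22.18
α = (k/(k−1))·(1 − sum of item variances/σ²_total) = (6/5)·(1 − 7.26/22.18) = 0.81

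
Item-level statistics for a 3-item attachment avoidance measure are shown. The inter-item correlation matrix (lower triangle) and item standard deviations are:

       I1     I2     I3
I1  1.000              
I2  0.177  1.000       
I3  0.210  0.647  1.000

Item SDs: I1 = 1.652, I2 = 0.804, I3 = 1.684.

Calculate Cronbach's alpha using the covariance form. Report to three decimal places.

Cronbach's alpha = 0.530

Σσ²ᵢ = 1.652² + 0.804² + 1.684² = 6.2114
Covariances σ_ij = r_ij · s_i · s_j:
  σ(I1,I2) = 0.177 × 1.652 × 0.804 = 0.2351
  σ(I1,I3) = 0.210 × 1.652 × 1.684 = 0.5842
  σ(I2,I3) = 0.647 × 0.804 × 1.684 = 0.8760
σ²_T = Σσ²ᵢ + 2·Σσ_ij = 6.2114 + 2 × 1.6953 = 9.6020
α = (3/2)·(1 − 6.2114/9.6020) = 0.530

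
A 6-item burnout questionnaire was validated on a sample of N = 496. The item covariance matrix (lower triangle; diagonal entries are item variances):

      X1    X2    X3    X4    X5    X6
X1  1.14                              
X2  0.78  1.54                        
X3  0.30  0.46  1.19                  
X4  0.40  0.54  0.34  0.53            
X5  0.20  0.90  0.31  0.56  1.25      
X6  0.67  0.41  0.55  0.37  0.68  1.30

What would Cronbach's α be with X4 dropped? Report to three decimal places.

α = 0.776

Remaining items: X1, X2, X3, X5, X6 (k = 5).
ΣVar(i) = 1.14 + 1.54 + 1.19 + 1.25 + 1.30 = 6.42
σ²_T = 6.42 + 2 × 5.26 = 16.94
α (item deleted) = (5/4)·(1 − 6.42/16.94) = 0.776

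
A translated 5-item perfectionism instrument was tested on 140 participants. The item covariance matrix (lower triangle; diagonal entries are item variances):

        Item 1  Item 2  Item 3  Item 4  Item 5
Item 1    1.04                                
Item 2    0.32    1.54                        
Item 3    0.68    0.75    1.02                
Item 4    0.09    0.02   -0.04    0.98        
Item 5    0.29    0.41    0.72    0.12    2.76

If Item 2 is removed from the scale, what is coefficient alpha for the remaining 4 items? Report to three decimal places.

coefficient alpha = 0.521

Remaining items: Item 1, Item 3, Item 4, Item 5 (k = 4).
ΣVar(i) = 1.04 + 1.02 + 0.98 + 2.76 = 5.80
total variance = 5.80 + 2 × 1.86 = 9.52
α (item deleted) = (4/3)·(1 − 5.80/9.52) = 0.521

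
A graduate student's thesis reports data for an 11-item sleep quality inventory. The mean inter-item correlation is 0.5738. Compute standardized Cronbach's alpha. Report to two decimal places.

Standardized α = k·r̄ / (1 + (k−1)·r̄) = 11 × 0.5738 / (1 + 10 × 0.5738)
  = 6.3118 / 6.7380 = 0.94

standardized Cronbach's alpha = 0.94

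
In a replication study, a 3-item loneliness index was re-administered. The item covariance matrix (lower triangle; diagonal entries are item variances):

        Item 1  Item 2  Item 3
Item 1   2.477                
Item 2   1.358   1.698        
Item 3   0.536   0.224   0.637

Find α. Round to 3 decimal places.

ΣVar(i) = 2.477 + 1.698 + 0.637 = 4.812
Σ_{i<j} σ_ij = 2.118
Var(T) = 4.812 + 2 × 2.118 = 9.048
α = (k/(k−1))·(1 − ΣVar(i)/Var(T)) = (3/2)·(1 − 4.812/9.048) = 0.702

α = 0.702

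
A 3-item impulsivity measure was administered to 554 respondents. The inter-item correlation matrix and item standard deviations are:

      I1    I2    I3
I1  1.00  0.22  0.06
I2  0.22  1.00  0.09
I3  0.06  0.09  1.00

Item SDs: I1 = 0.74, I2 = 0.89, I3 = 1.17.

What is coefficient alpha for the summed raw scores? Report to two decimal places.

α = 0.26

Σσ²ᵢ = 0.74² + 0.89² + 1.17² = 2.7086
Covariances σ_ij = r_ij · s_i · s_j:
  σ(I1,I2) = 0.22 × 0.74 × 0.89 = 0.1449
  σ(I1,I3) = 0.06 × 0.74 × 1.17 = 0.0519
  σ(I2,I3) = 0.09 × 0.89 × 1.17 = 0.0937
σ²_T = Σσ²ᵢ + 2·Σσ_ij = 2.7086 + 2 × 0.2905 = 3.2896
α = (3/2)·(1 − 2.7086/3.2896) = 0.26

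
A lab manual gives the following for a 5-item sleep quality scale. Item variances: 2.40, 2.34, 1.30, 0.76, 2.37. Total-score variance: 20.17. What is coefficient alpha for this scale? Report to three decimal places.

ΣVar(i) = 2.40 + 2.34 + 1.30 + 0.76 + 2.37 = 9.17
α = (k/(k−1))·(1 − ΣVar(i)/σ²_total) = (5/4)·(1 − 9.17/20.17) = 0.682

α = 0.682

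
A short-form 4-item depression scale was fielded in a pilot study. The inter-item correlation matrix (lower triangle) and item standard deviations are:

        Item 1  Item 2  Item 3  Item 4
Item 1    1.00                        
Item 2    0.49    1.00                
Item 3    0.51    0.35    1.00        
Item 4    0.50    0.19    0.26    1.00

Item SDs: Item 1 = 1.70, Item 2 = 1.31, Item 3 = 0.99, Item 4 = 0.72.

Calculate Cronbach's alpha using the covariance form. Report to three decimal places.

Σσ²ᵢ = 1.70² + 1.31² + 0.99² + 0.72² = 6.1046
Covariances σ_ij = r_ij · s_i · s_j:
  σ(Item 1,Item 2) = 0.49 × 1.70 × 1.31 = 1.0912
  σ(Item 1,Item 3) = 0.51 × 1.70 × 0.99 = 0.8583
  σ(Item 1,Item 4) = 0.50 × 1.70 × 0.72 = 0.6120
  σ(Item 2,Item 3) = 0.35 × 1.31 × 0.99 = 0.4539
  σ(Item 2,Item 4) = 0.19 × 1.31 × 0.72 = 0.1792
  σ(Item 3,Item 4) = 0.26 × 0.99 × 0.72 = 0.1853
σ²_T = Σσ²ᵢ + 2·Σσ_ij = 6.1046 + 2 × 3.3799 = 12.8644
α = (4/3)·(1 − 6.1046/12.8644) = 0.701

α = 0.701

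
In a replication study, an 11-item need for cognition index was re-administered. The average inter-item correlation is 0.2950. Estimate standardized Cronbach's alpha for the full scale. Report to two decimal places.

standardized Cronbach's alpha = 0.82

Standardized α = k·r̄ / (1 + (k−1)·r̄) = 11 × 0.2950 / (1 + 10 × 0.2950)
  = 3.2450 / 3.9500 = 0.82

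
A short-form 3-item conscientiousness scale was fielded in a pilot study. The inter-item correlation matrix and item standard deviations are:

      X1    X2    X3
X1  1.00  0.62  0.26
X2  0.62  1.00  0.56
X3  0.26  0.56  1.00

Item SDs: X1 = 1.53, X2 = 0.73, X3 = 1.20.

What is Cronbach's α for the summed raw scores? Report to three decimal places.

Σσ²ᵢ = 1.53² + 0.73² + 1.20² = 4.3138
Covariances σ_ij = r_ij · s_i · s_j:
  σ(X1,X2) = 0.62 × 1.53 × 0.73 = 0.6925
  σ(X1,X3) = 0.26 × 1.53 × 1.20 = 0.4774
  σ(X2,X3) = 0.56 × 0.73 × 1.20 = 0.4906
σ²_T = Σσ²ᵢ + 2·Σσ_ij = 4.3138 + 2 × 1.6605 = 7.6348
α = (3/2)·(1 − 4.3138/7.6348) = 0.652

α = 0.652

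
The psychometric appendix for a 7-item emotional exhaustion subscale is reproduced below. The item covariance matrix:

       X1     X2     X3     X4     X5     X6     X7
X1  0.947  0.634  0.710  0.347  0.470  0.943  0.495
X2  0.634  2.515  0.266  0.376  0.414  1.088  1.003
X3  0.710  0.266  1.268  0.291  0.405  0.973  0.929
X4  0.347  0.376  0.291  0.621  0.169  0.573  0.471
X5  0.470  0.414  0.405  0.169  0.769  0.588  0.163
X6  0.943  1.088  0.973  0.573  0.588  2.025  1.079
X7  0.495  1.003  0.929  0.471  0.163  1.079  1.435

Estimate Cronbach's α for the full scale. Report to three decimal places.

α = 0.841

Σσ²ᵢ = 0.947 + 2.515 + 1.268 + 0.621 + 0.769 + 2.025 + 1.435 = 9.580
Σ_{i<j} σ_ij = 12.387
σ²_T = 9.580 + 2 × 12.387 = 34.354
α = (k/(k−1))·(1 − Σσ²ᵢ/σ²_T) = (7/6)·(1 − 9.580/34.354) = 0.841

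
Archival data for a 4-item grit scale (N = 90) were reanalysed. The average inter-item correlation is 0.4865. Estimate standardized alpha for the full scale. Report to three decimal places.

α = 0.791

Standardized α = k·r̄ / (1 + (k−1)·r̄) = 4 × 0.4865 / (1 + 3 × 0.4865)
  = 1.9460 / 2.4595 = 0.791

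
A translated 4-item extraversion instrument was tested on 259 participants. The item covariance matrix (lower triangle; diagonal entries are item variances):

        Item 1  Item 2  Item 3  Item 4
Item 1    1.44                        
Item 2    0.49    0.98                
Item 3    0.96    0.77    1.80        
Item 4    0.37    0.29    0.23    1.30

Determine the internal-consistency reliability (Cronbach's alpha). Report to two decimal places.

α = 0.71

Σσ²ᵢ = 1.44 + 0.98 + 1.80 + 1.30 = 5.52
Sum of off-diagonal covariances = 3.11
σ²_T = 5.52 + 2 × 3.11 = 11.74
α = (k/(k−1))·(1 − Σσ²ᵢ/σ²_T) = (4/3)·(1 − 5.52/11.74) = 0.71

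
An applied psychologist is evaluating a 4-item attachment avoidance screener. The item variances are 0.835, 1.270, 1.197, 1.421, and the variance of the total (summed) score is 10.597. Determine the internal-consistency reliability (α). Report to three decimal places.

ΣVar(i) = 0.835 + 1.270 + 1.197 + 1.421 = 4.723
α = (k/(k−1))·(1 − ΣVar(i)/Var(T)) = (4/3)·(1 − 4.723/10.597) = 0.739

α = 0.739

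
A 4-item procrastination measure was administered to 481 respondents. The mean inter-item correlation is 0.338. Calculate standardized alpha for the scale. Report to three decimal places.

standardized alpha = 0.671

Standardized α = k·r̄ / (1 + (k−1)·r̄) = 4 × 0.338 / (1 + 3 × 0.338)
  = 1.3520 / 2.0140 = 0.671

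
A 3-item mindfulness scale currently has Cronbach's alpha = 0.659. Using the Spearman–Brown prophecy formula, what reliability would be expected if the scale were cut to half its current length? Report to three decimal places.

Length factor m = 1/2
α' = m·α / (1 − (1−m)·α)
   = 1/2 × 0.659 / (1 − (1 − 1/2) × 0.659)
   = 0.3295 / 0.6705 = 0.491

predicted reliability = 0.491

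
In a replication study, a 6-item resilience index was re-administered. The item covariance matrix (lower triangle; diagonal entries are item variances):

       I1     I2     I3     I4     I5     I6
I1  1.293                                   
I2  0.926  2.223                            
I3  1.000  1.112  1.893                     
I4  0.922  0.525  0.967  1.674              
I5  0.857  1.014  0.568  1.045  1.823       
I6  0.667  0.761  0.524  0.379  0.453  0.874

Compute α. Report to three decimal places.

α = 0.847

sum of item variances = 1.293 + 2.223 + 1.893 + 1.674 + 1.823 + 0.874 = 9.780
Σ_{i<j} σ_ij = 11.720
Var(T) = 9.780 + 2 × 11.720 = 33.220
α = (k/(k−1))·(1 − sum of item variances/Var(T)) = (6/5)·(1 − 9.780/33.220) = 0.847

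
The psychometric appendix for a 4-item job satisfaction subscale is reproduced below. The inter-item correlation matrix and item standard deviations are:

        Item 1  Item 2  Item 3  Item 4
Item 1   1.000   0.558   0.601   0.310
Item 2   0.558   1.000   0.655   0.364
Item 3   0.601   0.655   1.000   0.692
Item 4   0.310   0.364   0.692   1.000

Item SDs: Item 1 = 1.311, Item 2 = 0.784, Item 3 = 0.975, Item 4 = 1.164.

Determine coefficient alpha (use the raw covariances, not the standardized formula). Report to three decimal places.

Σσ²ᵢ = 1.311² + 0.784² + 0.975² + 1.164² = 4.6389
Covariances σ_ij = r_ij · s_i · s_j:
  σ(Item 1,Item 2) = 0.558 × 1.311 × 0.784 = 0.5735
  σ(Item 1,Item 3) = 0.601 × 1.311 × 0.975 = 0.7682
  σ(Item 1,Item 4) = 0.310 × 1.311 × 1.164 = 0.4731
  σ(Item 2,Item 3) = 0.655 × 0.784 × 0.975 = 0.5007
  σ(Item 2,Item 4) = 0.364 × 0.784 × 1.164 = 0.3322
  σ(Item 3,Item 4) = 0.692 × 0.975 × 1.164 = 0.7854
σ²_T = Σσ²ᵢ + 2·Σσ_ij = 4.6389 + 2 × 3.4331 = 11.5051
α = (4/3)·(1 − 4.6389/11.5051) = 0.796

α = 0.796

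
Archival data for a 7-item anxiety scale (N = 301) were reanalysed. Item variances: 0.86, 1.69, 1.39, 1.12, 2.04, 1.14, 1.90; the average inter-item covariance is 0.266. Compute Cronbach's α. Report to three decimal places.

Σσᵢ² = 0.86 + 1.69 + 1.39 + 1.12 + 2.04 + 1.14 + 1.90 = 10.14
Sum of the 21 distinct covariances = 21 × 0.266 = 5.586
Var(T) = Σσᵢ² + 2·Σcov = 10.14 + 2 × 5.586 = 21.312
α = (7/6)·(1 − 10.14/21.312) = 0.612

Cronbach's α = 0.612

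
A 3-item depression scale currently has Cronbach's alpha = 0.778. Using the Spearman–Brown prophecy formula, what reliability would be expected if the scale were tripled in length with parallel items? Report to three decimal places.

Length factor m = 3
α' = m·α / (1 + (m−1)·α)
   = 3 × 0.778 / (1 + (3 − 1) × 0.778)
   = 2.3340 / 2.5560 = 0.913

predicted reliability = 0.913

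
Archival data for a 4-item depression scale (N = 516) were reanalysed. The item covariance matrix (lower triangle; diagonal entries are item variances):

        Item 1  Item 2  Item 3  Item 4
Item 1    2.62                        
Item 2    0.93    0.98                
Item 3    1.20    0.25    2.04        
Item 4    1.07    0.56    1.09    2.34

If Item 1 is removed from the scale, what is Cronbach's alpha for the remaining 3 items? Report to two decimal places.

Remaining items: Item 2, Item 3, Item 4 (k = 3).
Σσᵢ² = 0.98 + 2.04 + 2.34 = 5.36
σ²_total = 5.36 + 2 × 1.90 = 9.16
α (item deleted) = (3/2)·(1 − 5.36/9.16) = 0.62

α = 0.62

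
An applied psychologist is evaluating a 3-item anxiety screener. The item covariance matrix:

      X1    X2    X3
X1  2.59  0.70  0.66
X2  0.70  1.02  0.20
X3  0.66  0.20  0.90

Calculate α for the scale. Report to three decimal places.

Σσᵢ² = 2.59 + 1.02 + 0.90 = 4.51
Σ_{i<j} σ_ij = 1.56
total variance = 4.51 + 2 × 1.56 = 7.63
α = (k/(k−1))·(1 − Σσᵢ²/total variance) = (3/2)·(1 − 4.51/7.63) = 0.613

α = 0.613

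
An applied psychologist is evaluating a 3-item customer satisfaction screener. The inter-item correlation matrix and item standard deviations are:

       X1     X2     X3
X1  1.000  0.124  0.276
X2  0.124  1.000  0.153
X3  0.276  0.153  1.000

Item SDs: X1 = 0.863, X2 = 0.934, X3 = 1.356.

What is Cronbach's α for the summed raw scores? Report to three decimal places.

Σσ²ᵢ = 0.863² + 0.934² + 1.356² = 3.4559
Covariances σ_ij = r_ij · s_i · s_j:
  σ(X1,X2) = 0.124 × 0.863 × 0.934 = 0.0999
  σ(X1,X3) = 0.276 × 0.863 × 1.356 = 0.3230
  σ(X2,X3) = 0.153 × 0.934 × 1.356 = 0.1938
σ²_T = Σσ²ᵢ + 2·Σσ_ij = 3.4559 + 2 × 0.6167 = 4.6893
α = (3/2)·(1 − 3.4559/4.6893) = 0.395

Cronbach's α = 0.395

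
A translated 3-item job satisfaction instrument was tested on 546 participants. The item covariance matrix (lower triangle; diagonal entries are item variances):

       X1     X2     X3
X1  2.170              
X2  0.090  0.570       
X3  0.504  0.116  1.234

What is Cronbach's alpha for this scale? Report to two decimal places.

Cronbach's alpha = 0.39

Σσᵢ² = 2.170 + 0.570 + 1.234 = 3.974
Sum of the distinct covariances = 0.710
σ²_T = 3.974 + 2 × 0.710 = 5.394
α = (k/(k−1))·(1 − Σσᵢ²/σ²_T) = (3/2)·(1 − 3.974/5.394) = 0.39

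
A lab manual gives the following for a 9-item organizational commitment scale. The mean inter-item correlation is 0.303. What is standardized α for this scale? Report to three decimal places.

Standardized α = k·r̄ / (1 + (k−1)·r̄) = 9 × 0.303 / (1 + 8 × 0.303)
  = 2.7270 / 3.4240 = 0.796

α = 0.796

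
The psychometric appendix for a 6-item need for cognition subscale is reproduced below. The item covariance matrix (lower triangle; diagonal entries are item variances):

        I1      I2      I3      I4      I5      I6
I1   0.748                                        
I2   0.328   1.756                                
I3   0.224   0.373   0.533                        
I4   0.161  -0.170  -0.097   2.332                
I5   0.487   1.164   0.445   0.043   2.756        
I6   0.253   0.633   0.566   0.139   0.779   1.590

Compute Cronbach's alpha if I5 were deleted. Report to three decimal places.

Cronbach's alpha = 0.512

Remaining items: I1, I2, I3, I4, I6 (k = 5).
ΣVar(i) = 0.748 + 1.756 + 0.533 + 2.332 + 1.590 = 6.959
Var(T) = 6.959 + 2 × 2.410 = 11.779
α (item deleted) = (5/4)·(1 − 6.959/11.779) = 0.512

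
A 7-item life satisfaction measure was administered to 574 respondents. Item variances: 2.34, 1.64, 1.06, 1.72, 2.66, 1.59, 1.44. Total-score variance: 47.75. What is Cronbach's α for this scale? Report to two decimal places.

Cronbach's α = 0.86

Σσ²ᵢ = 2.34 + 1.64 + 1.06 + 1.72 + 2.66 + 1.59 + 1.44 = 12.45
α = (k/(k−1))·(1 − Σσ²ᵢ/σ²_total) = (7/6)·(1 − 12.45/47.75) = 0.86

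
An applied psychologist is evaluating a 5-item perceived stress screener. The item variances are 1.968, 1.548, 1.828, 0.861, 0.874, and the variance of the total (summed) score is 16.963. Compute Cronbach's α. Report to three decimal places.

sum of item variances = 1.968 + 1.548 + 1.828 + 0.861 + 0.874 = 7.079
α = (k/(k−1))·(1 − sum of item variances/σ²_total) = (5/4)·(1 − 7.079/16.963) = 0.728

α = 0.728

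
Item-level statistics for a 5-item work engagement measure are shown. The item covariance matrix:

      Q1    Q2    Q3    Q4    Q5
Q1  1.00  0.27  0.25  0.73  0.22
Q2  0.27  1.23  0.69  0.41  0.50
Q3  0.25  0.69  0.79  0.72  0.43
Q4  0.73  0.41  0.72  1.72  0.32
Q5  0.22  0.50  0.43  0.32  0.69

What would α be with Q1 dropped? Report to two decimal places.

Remaining items: Q2, Q3, Q4, Q5 (k = 4).
Σσ²ᵢ = 1.23 + 0.79 + 1.72 + 0.69 = 4.43
Var(T) = 4.43 + 2 × 3.07 = 10.57
α (item deleted) = (4/3)·(1 − 4.43/10.57) = 0.77

α = 0.77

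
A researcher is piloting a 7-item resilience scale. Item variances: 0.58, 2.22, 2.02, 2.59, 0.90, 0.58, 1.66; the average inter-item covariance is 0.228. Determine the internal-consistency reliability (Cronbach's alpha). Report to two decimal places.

α = 0.56

Σσ²ᵢ = 0.58 + 2.22 + 2.02 + 2.59 + 0.90 + 0.58 + 1.66 = 10.55
Sum of the 21 distinct covariances = 21 × 0.228 = 4.788
σ²_total = Σσ²ᵢ + 2·Σcov = 10.55 + 2 × 4.788 = 20.126
α = (7/6)·(1 − 10.55/20.126) = 0.56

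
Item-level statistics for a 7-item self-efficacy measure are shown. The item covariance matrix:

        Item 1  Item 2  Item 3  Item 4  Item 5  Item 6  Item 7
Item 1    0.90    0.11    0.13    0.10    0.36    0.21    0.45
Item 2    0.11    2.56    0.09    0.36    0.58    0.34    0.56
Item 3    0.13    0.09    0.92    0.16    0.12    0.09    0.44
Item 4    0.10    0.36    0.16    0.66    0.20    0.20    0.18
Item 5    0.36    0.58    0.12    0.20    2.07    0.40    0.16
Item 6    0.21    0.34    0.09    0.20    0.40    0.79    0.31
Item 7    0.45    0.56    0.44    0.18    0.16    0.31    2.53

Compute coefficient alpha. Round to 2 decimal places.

Σσᵢ² = 0.90 + 2.56 + 0.92 + 0.66 + 2.07 + 0.79 + 2.53 = 10.43
Sum of off-diagonal covariances = 5.55
total variance = 10.43 + 2 × 5.55 = 21.53
α = (k/(k−1))·(1 − Σσᵢ²/total variance) = (7/6)·(1 − 10.43/21.53) = 0.60

coefficient alpha = 0.60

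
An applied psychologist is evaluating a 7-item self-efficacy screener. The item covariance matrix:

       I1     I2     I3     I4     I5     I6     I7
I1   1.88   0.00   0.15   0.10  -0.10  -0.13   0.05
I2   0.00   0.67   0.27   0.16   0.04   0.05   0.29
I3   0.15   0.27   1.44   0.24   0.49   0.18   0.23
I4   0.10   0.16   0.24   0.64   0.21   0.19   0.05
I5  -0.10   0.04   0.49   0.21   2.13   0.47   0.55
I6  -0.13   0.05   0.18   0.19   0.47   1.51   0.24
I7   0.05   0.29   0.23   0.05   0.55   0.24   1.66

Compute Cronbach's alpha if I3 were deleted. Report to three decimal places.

Cronbach's alpha = 0.406

Remaining items: I1, I2, I4, I5, I6, I7 (k = 6).
Σσᵢ² = 1.88 + 0.67 + 0.64 + 2.13 + 1.51 + 1.66 = 8.49
total variance = 8.49 + 2 × 2.17 = 12.83
α (item deleted) = (6/5)·(1 − 8.49/12.83) = 0.406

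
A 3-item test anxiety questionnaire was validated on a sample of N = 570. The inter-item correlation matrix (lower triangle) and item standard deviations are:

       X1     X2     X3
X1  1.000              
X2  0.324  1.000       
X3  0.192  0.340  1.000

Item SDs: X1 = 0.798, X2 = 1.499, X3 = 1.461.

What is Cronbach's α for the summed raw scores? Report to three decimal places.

α = 0.526

Σσ²ᵢ = 0.798² + 1.499² + 1.461² = 5.0183
Covariances σ_ij = r_ij · s_i · s_j:
  σ(X1,X2) = 0.324 × 0.798 × 1.499 = 0.3876
  σ(X1,X3) = 0.192 × 0.798 × 1.461 = 0.2238
  σ(X2,X3) = 0.340 × 1.499 × 1.461 = 0.7446
σ²_T = Σσ²ᵢ + 2·Σσ_ij = 5.0183 + 2 × 1.3560 = 7.7303
α = (3/2)·(1 − 5.0183/7.7303) = 0.526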